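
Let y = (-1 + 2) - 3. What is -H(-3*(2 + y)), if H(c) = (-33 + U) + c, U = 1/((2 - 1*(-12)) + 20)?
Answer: 1121/34 ≈ 32.971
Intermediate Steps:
y = -2 (y = 1 - 3 = -2)
U = 1/34 (U = 1/((2 + 12) + 20) = 1/(14 + 20) = 1/34 ≈ 0.029412)
H(c) = -1121/34 + c (H(c) = (-33 + 1/34) + c = -1121/34 + c)
-H(-3*(2 + y)) = -(-1121/34 - 3*(2 - 2)) = -(-1121/34 - 3*0) = -(-1121/34 + 0) = -1*(-1121/34) = 1121/34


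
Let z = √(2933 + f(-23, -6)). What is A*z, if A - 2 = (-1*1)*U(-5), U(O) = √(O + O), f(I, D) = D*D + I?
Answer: √2946*(2 - I*√10) ≈ 108.55 - 171.64*I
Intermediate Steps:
f(I, D) = I + D² (f(I, D) = D² + I = I + D²)
U(O) = √2*√O (U(O) = √(2*O) = √2*√O)
A = 2 - I*√10 (A = 2 + (-1*1)*(√2*√(-5)) = 2 - √2*I*√5 = 2 - I*√10 ≈ 2.0 - 3.1623*I)
z = √2946 (z = √(2933 + (-23 + (-6)²)) = √(2933 + (-23 + 36)) = √(2933 + 13) = √2946 ≈ 54.277)
A*z = (2 - I*√10)*√2946 = √2946*(2 - I*√10)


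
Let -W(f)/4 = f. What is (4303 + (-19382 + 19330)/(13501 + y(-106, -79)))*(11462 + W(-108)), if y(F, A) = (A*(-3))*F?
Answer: 594762027210/11621 ≈ 5.1180e+7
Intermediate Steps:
W(f) = -4*f
y(F, A) = -3*A*F (y(F, A) = (-3*A)*F = -3*A*F)
(4303 + (-19382 + 19330)/(13501 + y(-106, -79)))*(11462 + W(-108)) = (4303 + (-19382 + 19330)/(13501 - 3*(-79)*(-106)))*(11462 - 4*(-108)) = (4303 - 52/(13501 - 25122))*(11462 + 432) = (4303 - 52/(-11621))*11894 = (4303 - 52*(-1/11621))*11894 = (4303 + 52/11621)*11894 = (50005215/11621)*11894 = 594762027210/11621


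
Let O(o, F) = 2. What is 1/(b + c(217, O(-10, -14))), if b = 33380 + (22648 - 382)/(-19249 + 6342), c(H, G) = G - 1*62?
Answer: 12907/430038974 ≈ 3.0014e-5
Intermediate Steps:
c(H, G) = -62 + G (c(H, G) = G - 62 = -62 + G)
b = 430813394/12907 (b = 33380 + 22266/(-12907) = 33380 + 22266*(-1/12907) = 33380 - 22266/12907 = 430813394/12907 ≈ 33378.)
1/(b + c(217, O(-10, -14))) = 1/(430813394/12907 + (-62 + 2)) = 1/(430813394/12907 - 60) = 1/(430038974/12907) = 12907/430038974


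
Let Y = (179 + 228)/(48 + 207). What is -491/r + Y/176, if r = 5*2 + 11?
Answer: -667501/28560 ≈ -23.372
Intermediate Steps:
Y = 407/255 ≈ 1.5961
r = 21 (r = 10 + 11 = 21)
-491/r + Y/176 = -491/21 + (407/255)/176 = -491*1/21 + (407/255)*(1/176) = -491/21 + 37/4080 = -667501/28560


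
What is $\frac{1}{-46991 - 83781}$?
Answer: $- \frac{1}{130772} \approx -7.6469 \cdot 10^{-6}$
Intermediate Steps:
$\frac{1}{-46991 - 83781} = \frac{1}{-130772} = - \frac{1}{130772}$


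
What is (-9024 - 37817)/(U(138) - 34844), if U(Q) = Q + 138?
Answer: 46841/34568 ≈ 1.3550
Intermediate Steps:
U(Q) = 138 + Q
(-9024 - 37817)/(U(138) - 34844) = (-9024 - 37817)/((138 + 138) - 34844) = -46841/(276 - 34844) = -46841/(-34568) = -46841*(-1/34568) = 46841/34568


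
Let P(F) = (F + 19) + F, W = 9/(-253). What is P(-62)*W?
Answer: 945/253 ≈ 3.7352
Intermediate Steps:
W = -9/253 (W = 9*(-1/253) = -9/253 ≈ -0.035573)
P(F) = 19 + 2*F (P(F) = (19 + F) + F = 19 + 2*F)
P(-62)*W = (19 + 2*(-62))*(-9/253) = (19 - 124)*(-9/253) = -105*(-9/253) = 945/253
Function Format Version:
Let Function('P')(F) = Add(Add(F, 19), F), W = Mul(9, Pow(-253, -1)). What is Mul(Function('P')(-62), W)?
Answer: Rational(945, 253) ≈ 3.7352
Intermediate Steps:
W = Rational(-9, 253) (W = Mul(9, Rational(-1, 253)) = Rational(-9, 253) ≈ -0.035573)
Function('P')(F) = Add(19, Mul(2, F)) (Function('P')(F) = Add(Add(19, F), F) = Add(19, Mul(2, F)))
Mul(Function('P')(-62), W) = Mul(Add(19, Mul(2, -62)), Rational(-9, 253)) = Mul(Add(19, -124), Rational(-9, 253)) = Mul(-105, Rational(-9, 253)) = Rational(945, 253)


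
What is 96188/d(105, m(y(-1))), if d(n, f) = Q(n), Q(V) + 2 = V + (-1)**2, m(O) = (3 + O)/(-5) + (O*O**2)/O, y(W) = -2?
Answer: 24047/26 ≈ 924.88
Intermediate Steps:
m(O) = -3/5 + O**2 - O/5 (m(O) = (3 + O)*(-1/5) + O**3/O = (-3/5 - O/5) + O**2 = -3/5 + O**2 - O/5)
Q(V) = -1 + V (Q(V) = -2 + (V + (-1)**2) = -2 + (V + 1) = -2 + (1 + V) = -1 + V)
d(n, f) = -1 + n
96188/d(105, m(y(-1))) = 96188/(-1 + 105) = 96188/104 = 96188*(1/104) = 24047/26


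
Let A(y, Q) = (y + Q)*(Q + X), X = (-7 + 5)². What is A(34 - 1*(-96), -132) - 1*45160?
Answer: -44904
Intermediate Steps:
X = 4 (X = (-2)² = 4)
A(y, Q) = (4 + Q)*(Q + y) (A(y, Q) = (y + Q)*(Q + 4) = (Q + y)*(4 + Q) = (4 + Q)*(Q + y))
A(34 - 1*(-96), -132) - 1*45160 = ((-132)² + 4*(-132) + 4*(34 - 1*(-96)) - 132*(34 - 1*(-96))) - 1*45160 = (17424 - 528 + 4*(34 + 96) - 132*(34 + 96)) - 45160 = (17424 - 528 + 4*130 - 132*130) - 45160 = (17424 - 528 + 520 - 17160) - 45160 = 256 - 45160 = -44904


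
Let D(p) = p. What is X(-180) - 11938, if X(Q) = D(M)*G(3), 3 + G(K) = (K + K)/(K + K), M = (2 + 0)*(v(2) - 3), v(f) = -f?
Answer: -11918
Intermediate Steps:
M = -10 (M = (2 + 0)*(-1*2 - 3) = 2*(-2 - 3) = 2*(-5) = -10)
G(K) = -2 (G(K) = -3 + (K + K)/(K + K) = -3 + (2*K)/((2*K)) = -3 + (2*K)*(1/(2*K)) = -3 + 1 = -2)
X(Q) = 20 (X(Q) = -10*(-2) = 20)
X(-180) - 11938 = 20 - 11938 = -11918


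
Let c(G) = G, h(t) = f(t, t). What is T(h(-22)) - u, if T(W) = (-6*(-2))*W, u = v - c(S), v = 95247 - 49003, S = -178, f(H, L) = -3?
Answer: -46458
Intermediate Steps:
h(t) = -3
v = 46244
u = 46422 (u = 46244 - 1*(-178) = 46244 + 178 = 46422)
T(W) = 12*W
T(h(-22)) - u = 12*(-3) - 1*46422 = -36 - 46422 = -46458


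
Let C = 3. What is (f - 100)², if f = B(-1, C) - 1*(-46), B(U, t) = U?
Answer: 3025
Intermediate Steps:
f = 45 (f = -1 - 1*(-46) = -1 + 46 = 45)
(f - 100)² = (45 - 100)² = (-55)² = 3025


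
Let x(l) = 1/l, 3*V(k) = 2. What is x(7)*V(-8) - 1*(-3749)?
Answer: 78731/21 ≈ 3749.1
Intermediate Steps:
V(k) = 2/3 (V(k) = (1/3)*2 = 2/3)
x(7)*V(-8) - 1*(-3749) = (2/3)/7 - 1*(-3749) = (1/7)*(2/3) + 3749 = 2/21 + 3749 = 78731/21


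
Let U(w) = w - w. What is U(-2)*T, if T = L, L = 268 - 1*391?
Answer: 0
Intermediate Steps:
U(w) = 0
L = -123 (L = 268 - 391 = -123)
T = -123
U(-2)*T = 0*(-123) = 0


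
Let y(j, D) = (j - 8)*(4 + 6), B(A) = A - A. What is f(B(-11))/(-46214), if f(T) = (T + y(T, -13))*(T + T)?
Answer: 0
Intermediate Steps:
B(A) = 0
y(j, D) = -80 + 10*j (y(j, D) = (-8 + j)*10 = -80 + 10*j)
f(T) = 2*T*(-80 + 11*T) (f(T) = (T + (-80 + 10*T))*(T + T) = (-80 + 11*T)*(2*T) = 2*T*(-80 + 11*T))
f(B(-11))/(-46214) = (2*0*(-80 + 11*0))/(-46214) = (2*0*(-80 + 0))*(-1/46214) = (2*0*(-80))*(-1/46214) = 0*(-1/46214) = 0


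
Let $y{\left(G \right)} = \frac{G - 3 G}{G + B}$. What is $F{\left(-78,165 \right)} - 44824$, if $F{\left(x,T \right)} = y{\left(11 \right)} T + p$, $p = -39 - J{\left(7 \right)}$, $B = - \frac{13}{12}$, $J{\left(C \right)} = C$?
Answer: $- \frac{5383090}{119} \approx -45236.0$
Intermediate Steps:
$B = - \frac{13}{12}$ ($B = \left(-13\right) \frac{1}{12} = - \frac{13}{12} \approx -1.0833$)
$p = -46$ ($p = -39 - 7 = -46$)
$y{\left(G \right)} = - \frac{2 G}{- \frac{13}{12} + G}$ ($y{\left(G \right)} = \frac{G - 3 G}{G - \frac{13}{12}} = \frac{\left(-2\right) G}{- \frac{13}{12} + G} = - \frac{2 G}{- \frac{13}{12} + G}$)
$F{\left(x,T \right)} = -46 - \frac{264 T}{119}$ ($F{\left(x,T \right)} = \left(-24\right) 11 \frac{1}{-13 + 12 \cdot 11} T - 46 = \left(-24\right) 11 \frac{1}{-13 + 132} T - 46 = \left(-24\right) 11 \cdot \frac{1}{119} T - 46 = - \frac{264 T}{119} - 46 = -46 - \frac{264 T}{119}$)
$F{\left(-78,165 \right)} - 44824 = \left(-46 - \frac{43560}{119}\right) - 44824 = - \frac{49034}{119} - 44824 = - \frac{5383090}{119}$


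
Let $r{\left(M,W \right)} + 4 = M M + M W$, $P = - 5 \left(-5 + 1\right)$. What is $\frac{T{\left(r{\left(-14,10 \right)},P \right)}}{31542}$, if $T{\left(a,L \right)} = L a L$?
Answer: $\frac{10400}{15771} \approx 0.65944$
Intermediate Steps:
$P = 20$ ($P = \left(-5\right) \left(-4\right) = 20$)
$r{\left(M,W \right)} = -4 + M^{2} + M W$ ($r{\left(M,W \right)} = -4 + \left(M M + M W\right) = -4 + \left(M^{2} + M W\right) = -4 + M^{2} + M W$)
$T{\left(a,L \right)} = a L^{2}$ ($T{\left(a,L \right)} = L L a = a L^{2}$)
$\frac{T{\left(r{\left(-14,10 \right)},P \right)}}{31542} = \frac{\left(-4 + \left(-14\right)^{2} - 140\right) 20^{2}}{31542} = \left(-4 + 196 - 140\right) 400 \cdot \frac{1}{31542} = 52 \cdot 400 \cdot \frac{1}{31542} = 20800 \cdot \frac{1}{31542} = \frac{10400}{15771}$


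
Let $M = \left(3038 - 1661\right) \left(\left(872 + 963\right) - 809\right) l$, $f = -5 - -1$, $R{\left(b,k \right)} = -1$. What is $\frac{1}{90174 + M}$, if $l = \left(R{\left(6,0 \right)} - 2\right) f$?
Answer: $\frac{1}{17043798} \approx 5.8672 \cdot 10^{-8}$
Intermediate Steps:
$f = -4$ ($f = -5 + 1 = -4$)
$l = 12$ ($l = \left(-1 - 2\right) \left(-4\right) = \left(-3\right) \left(-4\right) = 12$)
$M = 16953624$ ($M = \left(3038 - 1661\right) \left(\left(872 + 963\right) - 809\right) 12 = 1377 \left(1835 - 809\right) 12 = 1377 \cdot 1026 \cdot 12 = 1412802 \cdot 12 = 16953624$)
$\frac{1}{90174 + M} = \frac{1}{90174 + 16953624} = \frac{1}{17043798}$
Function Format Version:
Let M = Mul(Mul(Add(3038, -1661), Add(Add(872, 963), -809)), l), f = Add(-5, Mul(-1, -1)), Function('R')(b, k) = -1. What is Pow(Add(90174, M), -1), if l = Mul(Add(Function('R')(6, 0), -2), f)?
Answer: Rational(1, 17043798) ≈ 5.8672e-8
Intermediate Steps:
f = -4 (f = Add(-5, 1) = -4)
l = 12 (l = Mul(Add(-1, -2), -4) = Mul(-3, -4) = 12)
M = 16953624 (M = Mul(Mul(Add(3038, -1661), Add(Add(872, 963), -809)), 12) = Mul(Mul(1377, Add(1835, -809)), 12) = Mul(Mul(1377, 1026), 12) = Mul(1412802, 12) = 16953624)
Pow(Add(90174, M), -1) = Pow(Add(90174, 16953624), -1) = Pow(17043798, -1) = Rational(1, 17043798)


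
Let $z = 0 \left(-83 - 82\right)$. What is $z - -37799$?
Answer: $37799$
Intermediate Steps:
$z = 0$ ($z = 0 \left(-165\right) = 0$)
$z - -37799 = 0 - -37799 = 0 + 37799 = 37799$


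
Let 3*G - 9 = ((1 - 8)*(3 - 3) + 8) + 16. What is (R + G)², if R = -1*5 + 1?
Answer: 49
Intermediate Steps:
R = -4 (R = -5 + 1 = -4)
G = 11 (G = 3 + (((1 - 8)*(3 - 3) + 8) + 16)/3 = 3 + ((-7*0 + 8) + 16)/3 = 3 + ((0 + 8) + 16)/3 = 3 + (8 + 16)/3 = 3 + (⅓)*24 = 3 + 8 = 11)
(R + G)² = (-4 + 11)² = 7² = 49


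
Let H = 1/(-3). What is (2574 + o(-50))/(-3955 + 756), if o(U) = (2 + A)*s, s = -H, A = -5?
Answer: -2573/3199 ≈ -0.80431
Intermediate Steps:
H = -⅓ ≈ -0.33333
s = ⅓ (s = -1*(-⅓) = ⅓ ≈ 0.33333)
o(U) = -1 (o(U) = (2 - 5)*(⅓) = -3*⅓ = -1)
(2574 + o(-50))/(-3955 + 756) = (2574 - 1)/(-3955 + 756) = 2573/(-3199) = 2573*(-1/3199) = -2573/3199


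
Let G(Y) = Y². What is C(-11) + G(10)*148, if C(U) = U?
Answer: 14789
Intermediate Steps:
C(-11) + G(10)*148 = -11 + 10²*148 = -11 + 100*148 = -11 + 14800 = 14789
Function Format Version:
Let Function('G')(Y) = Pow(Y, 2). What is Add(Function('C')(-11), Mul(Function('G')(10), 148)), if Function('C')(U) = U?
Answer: 14789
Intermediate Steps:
Add(Function('C')(-11), Mul(Function('G')(10), 148)) = Add(-11, Mul(Pow(10, 2), 148)) = Add(-11, Mul(100, 148)) = Add(-11, 14800) = 14789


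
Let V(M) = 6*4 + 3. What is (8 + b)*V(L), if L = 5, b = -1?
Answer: 189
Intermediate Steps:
V(M) = 27 (V(M) = 24 + 3 = 27)
(8 + b)*V(L) = (8 - 1)*27 = 7*27 = 189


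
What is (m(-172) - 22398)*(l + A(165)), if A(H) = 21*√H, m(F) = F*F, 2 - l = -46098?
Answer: 331274600 + 150906*√165 ≈ 3.3321e+8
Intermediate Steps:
l = 46100 (l = 2 - 1*(-46098) = 2 + 46098 = 46100)
m(F) = F²
(m(-172) - 22398)*(l + A(165)) = ((-172)² - 22398)*(46100 + 21*√165) = (29584 - 22398)*(46100 + 21*√165) = 7186*(46100 + 21*√165) = 331274600 + 150906*√165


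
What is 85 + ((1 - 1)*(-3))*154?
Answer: 85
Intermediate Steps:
85 + ((1 - 1)*(-3))*154 = 85 + (0*(-3))*154 = 85 + 0*154 = 85 + 0 = 85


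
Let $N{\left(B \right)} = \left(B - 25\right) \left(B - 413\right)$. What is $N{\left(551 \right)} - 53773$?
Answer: $18815$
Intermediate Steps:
$N{\left(B \right)} = \left(-413 + B\right) \left(-25 + B\right)$ ($N{\left(B \right)} = \left(-25 + B\right) \left(-413 + B\right) = \left(-413 + B\right) \left(-25 + B\right)$)
$N{\left(551 \right)} - 53773 = \left(10325 + 551^{2} - 241338\right) - 53773 = \left(10325 + 303601 - 241338\right) - 53773 = 72588 - 53773 = 18815$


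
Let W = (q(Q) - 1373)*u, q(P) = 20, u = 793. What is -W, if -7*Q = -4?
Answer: 1072929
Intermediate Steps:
Q = 4/7 (Q = -⅐*(-4) = 4/7 ≈ 0.57143)
W = -1072929 (W = (20 - 1373)*793 = -1353*793 = -1072929)
-W = -1*(-1072929) = 1072929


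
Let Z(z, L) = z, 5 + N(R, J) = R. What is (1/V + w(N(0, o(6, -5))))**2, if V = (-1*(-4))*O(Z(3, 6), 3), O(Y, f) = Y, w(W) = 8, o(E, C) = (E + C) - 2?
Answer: 9409/144 ≈ 65.340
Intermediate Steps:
o(E, C) = -2 + C + E (o(E, C) = (C + E) - 2 = -2 + C + E)
N(R, J) = -5 + R
V = 12 (V = -1*(-4)*3 = 4*3 = 12)
(1/V + w(N(0, o(6, -5))))**2 = (1/12 + 8)**2 = (97/12)**2 = 9409/144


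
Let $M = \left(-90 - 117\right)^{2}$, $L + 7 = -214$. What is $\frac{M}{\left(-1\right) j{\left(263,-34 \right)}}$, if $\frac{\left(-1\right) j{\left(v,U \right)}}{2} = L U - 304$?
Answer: $\frac{42849}{14420} \approx 2.9715$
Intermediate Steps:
$L = -221$ ($L = -7 - 214 = -221$)
$j{\left(v,U \right)} = 608 + 442 U$ ($j{\left(v,U \right)} = - 2 \left(- 221 U - 304\right) = - 2 \left(-304 - 221 U\right) = 608 + 442 U$)
$M = 42849$ ($M = \left(-90 - 117\right)^{2} = \left(-207\right)^{2} = 42849$)
$\frac{M}{\left(-1\right) j{\left(263,-34 \right)}} = \frac{42849}{\left(-1\right) \left(608 + 442 \left(-34\right)\right)} = \frac{42849}{\left(-1\right) \left(608 - 15028\right)} = \frac{42849}{\left(-1\right) \left(-14420\right)} = \frac{42849}{14420}$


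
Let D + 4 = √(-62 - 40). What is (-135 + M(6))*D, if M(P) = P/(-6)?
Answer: 544 - 136*I*√102 ≈ 544.0 - 1373.5*I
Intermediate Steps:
M(P) = -P/6 (M(P) = P*(-⅙) = -P/6)
D = -4 + I*√102 (D = -4 + √(-62 - 40) = -4 + √(-102) = -4 + I*√102 ≈ -4.0 + 10.1*I)
(-135 + M(6))*D = (-135 - ⅙*6)*(-4 + I*√102) = (-135 - 1)*(-4 + I*√102) = -136*(-4 + I*√102) = 544 - 136*I*√102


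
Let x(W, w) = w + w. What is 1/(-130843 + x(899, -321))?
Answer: -1/131485 ≈ -7.6054e-6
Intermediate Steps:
x(W, w) = 2*w
1/(-130843 + x(899, -321)) = 1/(-130843 + 2*(-321)) = 1/(-130843 - 642) = 1/(-131485) = -1/131485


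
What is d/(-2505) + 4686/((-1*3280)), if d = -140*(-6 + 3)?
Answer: -437201/273880 ≈ -1.5963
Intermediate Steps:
d = 420 (d = -140*(-3) = 420)
d/(-2505) + 4686/((-1*3280)) = 420/(-2505) + 4686/((-1*3280)) = 420*(-1/2505) + 4686/(-3280) = -28/167 + 4686*(-1/3280) = -28/167 - 2343/1640 = -437201/273880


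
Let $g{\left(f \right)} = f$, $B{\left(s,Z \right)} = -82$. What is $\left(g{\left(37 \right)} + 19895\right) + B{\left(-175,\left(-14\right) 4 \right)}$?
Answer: $19850$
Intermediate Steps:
$\left(g{\left(37 \right)} + 19895\right) + B{\left(-175,\left(-14\right) 4 \right)} = \left(37 + 19895\right) - 82 = 19932 - 82 = 19850$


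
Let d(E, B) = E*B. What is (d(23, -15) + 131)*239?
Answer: -51146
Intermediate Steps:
d(E, B) = B*E
(d(23, -15) + 131)*239 = (-15*23 + 131)*239 = (-345 + 131)*239 = -214*239 = -51146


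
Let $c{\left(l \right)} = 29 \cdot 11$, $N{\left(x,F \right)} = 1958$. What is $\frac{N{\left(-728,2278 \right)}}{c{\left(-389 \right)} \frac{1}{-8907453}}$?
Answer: $- \frac{1585526634}{29} \approx -5.4673 \cdot 10^{7}$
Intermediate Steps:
$c{\left(l \right)} = 319$
$\frac{N{\left(-728,2278 \right)}}{c{\left(-389 \right)} \frac{1}{-8907453}} = \frac{1958}{319 \frac{1}{-8907453}} = \frac{1958}{319 \left(- \frac{1}{8907453}\right)} = \frac{1958}{- \frac{319}{8907453}} = 1958 \left(- \frac{8907453}{319}\right) = - \frac{1585526634}{29}$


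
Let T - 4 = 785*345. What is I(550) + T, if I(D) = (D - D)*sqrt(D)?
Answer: 270829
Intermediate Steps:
T = 270829 (T = 4 + 785*345 = 4 + 270825 = 270829)
I(D) = 0 (I(D) = 0*sqrt(D) = 0)
I(550) + T = 0 + 270829 = 270829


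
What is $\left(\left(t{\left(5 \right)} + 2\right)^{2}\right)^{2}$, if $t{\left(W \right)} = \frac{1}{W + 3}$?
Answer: $\frac{83521}{4096} \approx 20.391$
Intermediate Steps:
$t{\left(W \right)} = \frac{1}{3 + W}$
$\left(\left(t{\left(5 \right)} + 2\right)^{2}\right)^{2} = \left(\left(\frac{1}{3 + 5} + 2\right)^{2}\right)^{2} = \left(\left(\frac{1}{8} + 2\right)^{2}\right)^{2} = \left(\left(\frac{17}{8}\right)^{2}\right)^{2} = \left(\frac{289}{64}\right)^{2} = \frac{83521}{4096}$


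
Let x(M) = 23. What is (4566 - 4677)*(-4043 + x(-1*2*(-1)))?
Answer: 446220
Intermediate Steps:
(4566 - 4677)*(-4043 + x(-1*2*(-1))) = (4566 - 4677)*(-4043 + 23) = -111*(-4020) = 446220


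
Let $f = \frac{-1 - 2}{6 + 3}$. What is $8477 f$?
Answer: $- \frac{8477}{3} \approx -2825.7$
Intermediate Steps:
$f = - \frac{1}{3}$ ($f = - \frac{3}{9} = \left(-3\right) \frac{1}{9} = - \frac{1}{3} \approx -0.33333$)
$8477 f = 8477 \left(- \frac{1}{3}\right) = - \frac{8477}{3}$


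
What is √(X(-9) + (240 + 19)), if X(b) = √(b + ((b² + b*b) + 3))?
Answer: √(259 + 2*√39) ≈ 16.477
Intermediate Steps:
X(b) = √(3 + b + 2*b²) (X(b) = √(b + ((b² + b²) + 3)) = √(b + (2*b² + 3)) = √(b + (3 + 2*b²)) = √(3 + b + 2*b²))
√(X(-9) + (240 + 19)) = √(√(3 - 9 + 2*(-9)²) + (240 + 19)) = √(√(3 - 9 + 2*81) + 259) = √(√(3 - 9 + 162) + 259) = √(√156 + 259) = √(2*√39 + 259) = √(259 + 2*√39)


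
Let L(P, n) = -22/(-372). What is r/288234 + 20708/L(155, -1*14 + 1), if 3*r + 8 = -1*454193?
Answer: 3330557320765/9511722 ≈ 3.5015e+5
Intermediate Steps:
r = -454201/3 (r = -8/3 + (-1*454193)/3 = -8/3 + (⅓)*(-454193) = -8/3 - 454193/3 = -454201/3 ≈ -1.5140e+5)
L(P, n) = 11/186 (L(P, n) = -22*(-1/372) = 11/186)
r/288234 + 20708/L(155, -1*14 + 1) = -454201/3/288234 + 20708/(11/186) = -454201/3*1/288234 + 20708*(186/11) = -454201/864702 + 3851688/11 = 3330557320765/9511722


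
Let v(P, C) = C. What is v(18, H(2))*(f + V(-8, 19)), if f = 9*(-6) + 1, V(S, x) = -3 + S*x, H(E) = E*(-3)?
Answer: 1248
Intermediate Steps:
H(E) = -3*E
f = -53 (f = -54 + 1 = -53)
v(18, H(2))*(f + V(-8, 19)) = (-3*2)*(-53 + (-3 - 8*19)) = -6*(-53 + (-3 - 152)) = -6*(-53 - 155) = -6*(-208) = 1248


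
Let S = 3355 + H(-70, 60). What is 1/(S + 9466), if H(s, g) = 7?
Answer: 1/12828 ≈ 7.7954e-5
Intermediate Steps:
S = 3362 (S = 3355 + 7 = 3362)
1/(S + 9466) = 1/(3362 + 9466) = 1/12828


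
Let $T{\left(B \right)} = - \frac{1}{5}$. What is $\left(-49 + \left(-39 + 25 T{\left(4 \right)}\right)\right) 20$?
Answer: $-1860$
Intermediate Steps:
$T{\left(B \right)} = - \frac{1}{5}$ ($T{\left(B \right)} = \left(-1\right) \frac{1}{5} = - \frac{1}{5}$)
$\left(-49 + \left(-39 + 25 T{\left(4 \right)}\right)\right) 20 = \left(-49 + \left(-39 + 25 \left(- \frac{1}{5}\right)\right)\right) 20 = \left(-49 - 44\right) 20 = \left(-93\right) 20 = -1860$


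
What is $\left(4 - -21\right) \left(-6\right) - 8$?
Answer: $-158$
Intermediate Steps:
$\left(4 - -21\right) \left(-6\right) - 8 = \left(4 + 21\right) \left(-6\right) - 8 = 25 \left(-6\right) - 8 = -150 - 8 = -158$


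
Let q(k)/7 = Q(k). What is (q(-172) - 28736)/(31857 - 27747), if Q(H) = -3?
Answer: -28757/4110 ≈ -6.9968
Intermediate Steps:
q(k) = -21 (q(k) = 7*(-3) = -21)
(q(-172) - 28736)/(31857 - 27747) = (-21 - 28736)/(31857 - 27747) = -28757/4110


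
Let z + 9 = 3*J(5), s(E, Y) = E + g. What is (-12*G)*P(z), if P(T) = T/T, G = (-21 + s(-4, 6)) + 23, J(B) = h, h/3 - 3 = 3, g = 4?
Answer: -24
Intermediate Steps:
h = 18 (h = 9 + 3*3 = 9 + 9 = 18)
s(E, Y) = 4 + E (s(E, Y) = E + 4 = 4 + E)
J(B) = 18
z = 45 (z = -9 + 3*18 = -9 + 54 = 45)
G = 2 (G = (-21 + (4 - 4)) + 23 = (-21 + 0) + 23 = -21 + 23 = 2)
P(T) = 1
(-12*G)*P(z) = -12*2*1 = -24*1 = -24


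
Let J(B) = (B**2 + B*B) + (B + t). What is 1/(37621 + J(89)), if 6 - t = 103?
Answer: 1/53455 ≈ 1.8707e-5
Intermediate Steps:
t = -97 (t = 6 - 1*103 = 6 - 103 = -97)
J(B) = -97 + B + 2*B**2 (J(B) = (B**2 + B*B) + (B - 97) = (B**2 + B**2) + (-97 + B) = 2*B**2 + (-97 + B) = -97 + B + 2*B**2)
1/(37621 + J(89)) = 1/(37621 + (-97 + 89 + 2*89**2)) = 1/(37621 + (-97 + 89 + 2*7921)) = 1/(37621 + (-97 + 89 + 15842)) = 1/(37621 + 15834) = 1/53455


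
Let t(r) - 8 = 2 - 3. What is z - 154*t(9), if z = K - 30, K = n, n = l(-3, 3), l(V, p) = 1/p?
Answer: -3323/3 ≈ -1107.7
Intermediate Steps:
n = 1/3 ≈ 0.33333
K = 1/3 ≈ 0.33333
t(r) = 7 (t(r) = 8 + (2 - 3) = 8 - 1 = 7)
z = -89/3 (z = 1/3 - 30 = -89/3 ≈ -29.667)
z - 154*t(9) = -89/3 - 154*7 = -89/3 - 1078 = -3323/3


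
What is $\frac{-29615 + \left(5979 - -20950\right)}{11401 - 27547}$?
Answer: $\frac{1343}{8073} \approx 0.16636$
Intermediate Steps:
$\frac{-29615 + \left(5979 - -20950\right)}{11401 - 27547} = \frac{-29615 + \left(5979 + 20950\right)}{-16146} = \left(-29615 + 26929\right) \left(- \frac{1}{16146}\right) = \left(-2686\right) \left(- \frac{1}{16146}\right) = \frac{1343}{8073}$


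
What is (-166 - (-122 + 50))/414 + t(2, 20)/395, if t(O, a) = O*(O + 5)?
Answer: -15667/81765 ≈ -0.19161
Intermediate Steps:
t(O, a) = O*(5 + O)
(-166 - (-122 + 50))/414 + t(2, 20)/395 = (-166 - (-122 + 50))/414 + (2*(5 + 2))/395 = (-166 - 1*(-72))*(1/414) + (2*7)*(1/395) = (-166 + 72)*(1/414) + 14*(1/395) = -94*1/414 + 14/395 = -47/207 + 14/395 = -15667/81765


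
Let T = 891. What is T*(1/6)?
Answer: 297/2 ≈ 148.50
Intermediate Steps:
T*(1/6) = 891*(1/6) = 297/2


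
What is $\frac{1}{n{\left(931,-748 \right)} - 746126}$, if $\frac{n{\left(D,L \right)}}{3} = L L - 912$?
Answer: $\frac{1}{929650} \approx 1.0757 \cdot 10^{-6}$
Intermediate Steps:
$n{\left(D,L \right)} = -2736 + 3 L^{2}$ ($n{\left(D,L \right)} = 3 \left(L L - 912\right) = 3 \left(L^{2} - 912\right) = 3 \left(-912 + L^{2}\right) = -2736 + 3 L^{2}$)
$\frac{1}{n{\left(931,-748 \right)} - 746126} = \frac{1}{\left(-2736 + 3 \left(-748\right)^{2}\right) - 746126} = \frac{1}{\left(-2736 + 3 \cdot 559504\right) - 746126} = \frac{1}{\left(-2736 + 1678512\right) - 746126} = \frac{1}{1675776 - 746126} = \frac{1}{929650}$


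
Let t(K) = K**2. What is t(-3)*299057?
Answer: 2691513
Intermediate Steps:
t(-3)*299057 = (-3)**2*299057 = 9*299057 = 2691513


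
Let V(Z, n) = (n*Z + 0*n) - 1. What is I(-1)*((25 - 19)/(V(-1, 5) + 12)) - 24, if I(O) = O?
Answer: -25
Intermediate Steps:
V(Z, n) = -1 + Z*n (V(Z, n) = (Z*n + 0) - 1 = Z*n - 1 = -1 + Z*n)
I(-1)*((25 - 19)/(V(-1, 5) + 12)) - 24 = -(25 - 19)/((-1 - 1*5) + 12) - 24 = -6/((-1 - 5) + 12) - 24 = -6/(-6 + 12) - 24 = -6/6 - 24 = -1*1 - 24 = -1 - 24 = -25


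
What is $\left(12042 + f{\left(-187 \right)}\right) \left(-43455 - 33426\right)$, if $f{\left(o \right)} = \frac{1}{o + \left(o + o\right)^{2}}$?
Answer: $- \frac{43108072081753}{46563} \approx -9.258 \cdot 10^{8}$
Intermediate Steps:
$f{\left(o \right)} = \frac{1}{o + 4 o^{2}}$ ($f{\left(o \right)} = \frac{1}{o + \left(2 o\right)^{2}} = \frac{1}{o + 4 o^{2}}$)
$\left(12042 + f{\left(-187 \right)}\right) \left(-43455 - 33426\right) = \left(12042 + \frac{1}{\left(-187\right) \left(1 + 4 \left(-187\right)\right)}\right) \left(-43455 - 33426\right) = \left(12042 - \frac{1}{187 \left(1 - 748\right)}\right) \left(-76881\right) = \left(12042 - \frac{1}{187 \left(-747\right)}\right) \left(-76881\right) = \left(12042 - - \frac{1}{139689}\right) \left(-76881\right) = \left(12042 + \frac{1}{139689}\right) \left(-76881\right) = \frac{1682134939}{139689} \left(-76881\right) = - \frac{43108072081753}{46563}$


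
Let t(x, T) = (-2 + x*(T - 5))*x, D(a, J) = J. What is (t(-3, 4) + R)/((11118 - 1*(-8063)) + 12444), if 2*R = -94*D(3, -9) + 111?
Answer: 951/63250 ≈ 0.015036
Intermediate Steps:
t(x, T) = x*(-2 + x*(-5 + T)) (t(x, T) = (-2 + x*(-5 + T))*x = x*(-2 + x*(-5 + T)))
R = 957/2 (R = (-94*(-9) + 111)/2 = (846 + 111)/2 = (½)*957 = 957/2 ≈ 478.50)
(t(-3, 4) + R)/((11118 - 1*(-8063)) + 12444) = (-3*(-2 - 5*(-3) + 4*(-3)) + 957/2)/((11118 - 1*(-8063)) + 12444) = (-3*(-2 + 15 - 12) + 957/2)/((11118 + 8063) + 12444) = (-3*1 + 957/2)/(19181 + 12444) = (-3 + 957/2)/31625 = (951/2)*(1/31625) = 951/63250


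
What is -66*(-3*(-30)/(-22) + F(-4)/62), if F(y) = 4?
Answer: 8238/31 ≈ 265.74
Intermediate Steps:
-66*(-3*(-30)/(-22) + F(-4)/62) = -66*(-3*(-30)/(-22) + 4/62) = -66*(90*(-1/22) + 4*(1/62)) = -66*(-45/11 + 2/31) = -66*(-1373/341) = 8238/31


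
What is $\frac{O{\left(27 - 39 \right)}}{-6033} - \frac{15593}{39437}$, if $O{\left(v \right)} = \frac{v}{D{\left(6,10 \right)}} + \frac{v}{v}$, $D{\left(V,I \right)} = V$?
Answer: $- \frac{94033132}{237923421} \approx -0.39522$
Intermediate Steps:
$O{\left(v \right)} = 1 + \frac{v}{6}$ ($O{\left(v \right)} = \frac{v}{6} + \frac{v}{v} = v \frac{1}{6} + 1 = \frac{v}{6} + 1 = 1 + \frac{v}{6}$)
$\frac{O{\left(27 - 39 \right)}}{-6033} - \frac{15593}{39437} = \frac{1 + \frac{27 - 39}{6}}{-6033} - \frac{15593}{39437} = \left(1 + \frac{1}{6} \left(-12\right)\right) \left(- \frac{1}{6033}\right) - \frac{15593}{39437} = \left(1 - 2\right) \left(- \frac{1}{6033}\right) - \frac{15593}{39437} = \left(-1\right) \left(- \frac{1}{6033}\right) - \frac{15593}{39437} = \frac{1}{6033} - \frac{15593}{39437} = - \frac{94033132}{237923421}$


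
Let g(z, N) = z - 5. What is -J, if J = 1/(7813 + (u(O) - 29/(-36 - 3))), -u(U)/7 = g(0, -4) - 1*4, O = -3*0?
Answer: -39/307193 ≈ -0.00012696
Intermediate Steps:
g(z, N) = -5 + z
O = 0
u(U) = 63 (u(U) = -7*((-5 + 0) - 1*4) = -7*(-5 - 4) = -7*(-9) = 63)
J = 39/307193 (J = 1/(7813 + (63 - 29/(-36 - 3))) = 1/(7813 + (63 - 29/(-39))) = 1/(7813 + (63 - 29*(-1/39))) = 1/(7813 + (63 + 29/39)) = 1/(7813 + 2486/39) = 1/(307193/39) = 39/307193 ≈ 0.00012696)
-J = -1*39/307193 = -39/307193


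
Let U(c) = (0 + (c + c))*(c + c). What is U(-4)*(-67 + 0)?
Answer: -4288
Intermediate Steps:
U(c) = 4*c² (U(c) = (0 + 2*c)*(2*c) = (2*c)*(2*c) = 4*c²)
U(-4)*(-67 + 0) = (4*(-4)²)*(-67 + 0) = (4*16)*(-67) = 64*(-67) = -4288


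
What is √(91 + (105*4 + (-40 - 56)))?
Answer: √415 ≈ 20.372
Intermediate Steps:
√(91 + (105*4 + (-40 - 56))) = √(91 + (420 - 96)) = √(91 + 324) = √415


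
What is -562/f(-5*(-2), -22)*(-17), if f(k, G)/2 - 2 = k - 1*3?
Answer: 4777/9 ≈ 530.78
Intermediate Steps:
f(k, G) = -2 + 2*k (f(k, G) = 4 + 2*(k - 1*3) = 4 + 2*(k - 3) = 4 + 2*(-3 + k) = 4 + (-6 + 2*k) = -2 + 2*k)
-562/f(-5*(-2), -22)*(-17) = -562/(-2 + 2*(-5*(-2)))*(-17) = -562/(-2 + 2*10)*(-17) = -562/(-2 + 20)*(-17) = -562/18*(-17) = -562*1/18*(-17) = -281/9*(-17) = 4777/9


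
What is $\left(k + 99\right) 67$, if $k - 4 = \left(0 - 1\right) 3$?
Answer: $6700$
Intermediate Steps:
$k = 1$ ($k = 4 + \left(0 - 1\right) 3 = 4 - 3 = 1$)
$\left(k + 99\right) 67 = \left(1 + 99\right) 67 = 100 \cdot 67 = 6700$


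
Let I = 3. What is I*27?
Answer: 81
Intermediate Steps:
I*27 = 3*27 = 81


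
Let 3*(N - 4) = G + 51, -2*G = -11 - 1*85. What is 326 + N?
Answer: 363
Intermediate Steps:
G = 48 (G = -(-11 - 1*85)/2 = -(-11 - 85)/2 = -1/2*(-96) = 48)
N = 37 (N = 4 + (48 + 51)/3 = 4 + (1/3)*99 = 4 + 33 = 37)
326 + N = 326 + 37 = 363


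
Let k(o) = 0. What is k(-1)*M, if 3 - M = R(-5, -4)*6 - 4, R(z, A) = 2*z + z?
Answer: 0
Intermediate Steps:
R(z, A) = 3*z
M = 97 (M = 3 - ((3*(-5))*6 - 4) = 3 - (-15*6 - 4) = 3 - (-90 - 4) = 3 - 1*(-94) = 3 + 94 = 97)
k(-1)*M = 0*97 = 0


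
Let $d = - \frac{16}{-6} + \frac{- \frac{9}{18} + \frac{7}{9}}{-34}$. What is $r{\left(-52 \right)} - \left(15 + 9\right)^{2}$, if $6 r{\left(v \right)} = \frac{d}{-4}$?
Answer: $- \frac{8461915}{14688} \approx -576.11$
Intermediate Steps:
$d = \frac{1627}{612}$ ($d = \left(-16\right) \left(- \frac{1}{6}\right) + \left(\left(-9\right) \frac{1}{18} + 7 \cdot \frac{1}{9}\right) \left(- \frac{1}{34}\right) = \frac{8}{3} + \left(- \frac{1}{2} + \frac{7}{9}\right) \left(- \frac{1}{34}\right) = \frac{8}{3} + \frac{5}{18} \left(- \frac{1}{34}\right) = \frac{8}{3} - \frac{5}{612} = \frac{1627}{612} \approx 2.6585$)
$r{\left(v \right)} = - \frac{1627}{14688}$ ($r{\left(v \right)} = \frac{\frac{1627}{612} \frac{1}{-4}}{6} = \frac{\frac{1627}{612} \left(- \frac{1}{4}\right)}{6} = \frac{1}{6} \left(- \frac{1627}{2448}\right) = - \frac{1627}{14688}$)
$r{\left(-52 \right)} - \left(15 + 9\right)^{2} = - \frac{1627}{14688} - \left(15 + 9\right)^{2} = - \frac{1627}{14688} - 24^{2} = - \frac{1627}{14688} - 576 = - \frac{8461915}{14688}$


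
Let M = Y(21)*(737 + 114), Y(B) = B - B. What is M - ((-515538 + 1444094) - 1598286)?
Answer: 669730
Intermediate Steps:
Y(B) = 0
M = 0 (M = 0*(737 + 114) = 0*851 = 0)
M - ((-515538 + 1444094) - 1598286) = 0 - ((-515538 + 1444094) - 1598286) = 0 - (928556 - 1598286) = 0 - 1*(-669730) = 0 + 669730 = 669730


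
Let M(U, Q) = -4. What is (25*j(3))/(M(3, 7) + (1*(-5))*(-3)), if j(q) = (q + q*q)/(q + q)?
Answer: 50/11 ≈ 4.5455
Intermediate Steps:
j(q) = (q + q²)/(2*q) (j(q) = (q + q²)/((2*q)) = (q + q²)*(1/(2*q)) = (q + q²)/(2*q))
(25*j(3))/(M(3, 7) + (1*(-5))*(-3)) = (25*(½ + (½)*3))/(-4 + (1*(-5))*(-3)) = (25*(½ + 3/2))/(-4 - 5*(-3)) = (25*2)/(-4 + 15) = 50/11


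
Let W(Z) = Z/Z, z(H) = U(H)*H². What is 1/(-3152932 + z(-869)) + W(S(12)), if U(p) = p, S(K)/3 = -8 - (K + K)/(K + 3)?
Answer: 659387840/659387841 ≈ 1.0000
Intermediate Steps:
S(K) = -24 - 6*K/(3 + K) (S(K) = 3*(-8 - (K + K)/(K + 3)) = 3*(-8 - 2*K/(3 + K)) = -24 - 6*K/(3 + K))
z(H) = H³ (z(H) = H*H² = H³)
W(Z) = 1
1/(-3152932 + z(-869)) + W(S(12)) = 1/(-3152932 + (-869)³) + 1 = 1/(-3152932 - 656234909) + 1 = 1/(-659387841) + 1 = -1/659387841 + 1 = 659387840/659387841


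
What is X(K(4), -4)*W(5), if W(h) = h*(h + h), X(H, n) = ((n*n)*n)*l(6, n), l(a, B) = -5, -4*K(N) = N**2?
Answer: 16000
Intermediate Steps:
K(N) = -N**2/4
X(H, n) = -5*n**3 (X(H, n) = ((n*n)*n)*(-5) = (n**2*n)*(-5) = n**3*(-5) = -5*n**3)
W(h) = 2*h**2 (W(h) = h*(2*h) = 2*h**2)
X(K(4), -4)*W(5) = (-5*(-4)**3)*(2*5**2) = (-5*(-64))*(2*25) = 320*50 = 16000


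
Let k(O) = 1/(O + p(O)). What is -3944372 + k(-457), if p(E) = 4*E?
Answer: -9012890021/2285 ≈ -3.9444e+6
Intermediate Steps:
k(O) = 1/(5*O) (k(O) = 1/(O + 4*O) = 1/(5*O))
-3944372 + k(-457) = -3944372 + (⅕)/(-457) = -3944372 + (⅕)*(-1/457) = -3944372 - 1/2285 = -9012890021/2285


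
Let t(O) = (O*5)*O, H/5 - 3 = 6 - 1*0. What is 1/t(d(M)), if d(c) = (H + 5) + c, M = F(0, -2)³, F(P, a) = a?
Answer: 1/8820 ≈ 0.00011338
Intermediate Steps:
H = 45 (H = 15 + 5*(6 - 1*0) = 15 + 5*(6 + 0) = 15 + 5*6 = 15 + 30 = 45)
M = -8 (M = (-2)³ = -8)
d(c) = 50 + c (d(c) = (45 + 5) + c = 50 + c)
t(O) = 5*O² (t(O) = (5*O)*O = 5*O²)
1/t(d(M)) = 1/(5*(50 - 8)²) = 1/(5*42²) = 1/(5*1764) = 1/8820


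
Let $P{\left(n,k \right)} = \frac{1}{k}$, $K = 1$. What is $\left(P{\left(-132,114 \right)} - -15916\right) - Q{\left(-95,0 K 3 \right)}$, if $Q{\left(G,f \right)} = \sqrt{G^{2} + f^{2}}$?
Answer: $\frac{1803595}{114} \approx 15821.0$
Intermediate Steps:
$\left(P{\left(-132,114 \right)} - -15916\right) - Q{\left(-95,0 K 3 \right)} = \left(\frac{1}{114} - -15916\right) - \sqrt{\left(-95\right)^{2} + \left(0 \cdot 1 \cdot 3\right)^{2}} = \left(\frac{1}{114} + 15916\right) - \sqrt{9025 + \left(0 \cdot 3\right)^{2}} = \frac{1814425}{114} - \sqrt{9025 + 0^{2}} = \frac{1814425}{114} - \sqrt{9025 + 0} = \frac{1814425}{114} - \sqrt{9025} = \frac{1814425}{114} - 95 = \frac{1803595}{114}$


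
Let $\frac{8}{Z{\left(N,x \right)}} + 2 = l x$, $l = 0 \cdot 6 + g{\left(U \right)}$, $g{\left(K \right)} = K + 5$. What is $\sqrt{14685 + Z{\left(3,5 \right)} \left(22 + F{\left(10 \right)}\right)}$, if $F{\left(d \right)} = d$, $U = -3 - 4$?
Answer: $\frac{\sqrt{131973}}{3} \approx 121.09$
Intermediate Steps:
$U = -7$ ($U = -3 - 4 = -7$)
$g{\left(K \right)} = 5 + K$
$l = -2$ ($l = 0 \cdot 6 + \left(5 - 7\right) = 0 - 2 = -2$)
$Z{\left(N,x \right)} = \frac{8}{-2 - 2 x}$
$\sqrt{14685 + Z{\left(3,5 \right)} \left(22 + F{\left(10 \right)}\right)} = \sqrt{14685 + \frac{4}{-1 - 5} \left(22 + 10\right)} = \sqrt{14685 + \frac{4}{-1 - 5} \cdot 32} = \sqrt{14685 + \frac{4}{-6} \cdot 32} = \sqrt{14685 + 4 \left(- \frac{1}{6}\right) 32} = \sqrt{14685 - \frac{64}{3}} = \sqrt{\frac{43991}{3}} = \frac{\sqrt{131973}}{3}$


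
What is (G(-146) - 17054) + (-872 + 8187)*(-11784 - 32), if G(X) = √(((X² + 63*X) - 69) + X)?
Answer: -86451094 + √11903 ≈ -8.6451e+7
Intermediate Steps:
G(X) = √(-69 + X² + 64*X) (G(X) = √((-69 + X² + 63*X) + X) = √(-69 + X² + 64*X))
(G(-146) - 17054) + (-872 + 8187)*(-11784 - 32) = (√(-69 + (-146)² + 64*(-146)) - 17054) + (-872 + 8187)*(-11784 - 32) = (√(-69 + 21316 - 9344) - 17054) + 7315*(-11816) = (√11903 - 17054) - 86434040 = (-17054 + √11903) - 86434040 = -86451094 + √11903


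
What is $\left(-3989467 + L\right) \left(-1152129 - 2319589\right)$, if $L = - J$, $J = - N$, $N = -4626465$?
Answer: $29912086211176$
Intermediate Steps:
$J = 4626465$ ($J = \left(-1\right) \left(-4626465\right) = 4626465$)
$L = -4626465$ ($L = \left(-1\right) 4626465 = -4626465$)
$\left(-3989467 + L\right) \left(-1152129 - 2319589\right) = \left(-3989467 - 4626465\right) \left(-1152129 - 2319589\right) = \left(-8615932\right) \left(-3471718\right) = 29912086211176$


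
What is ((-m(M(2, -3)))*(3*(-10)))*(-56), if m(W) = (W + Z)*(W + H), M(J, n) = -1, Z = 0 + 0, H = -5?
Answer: -10080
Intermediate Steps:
Z = 0
m(W) = W*(-5 + W) (m(W) = (W + 0)*(W - 5) = W*(-5 + W))
((-m(M(2, -3)))*(3*(-10)))*(-56) = ((-(-1)*(-5 - 1))*(3*(-10)))*(-56) = (-(-1)*(-6)*(-30))*(-56) = (-1*6*(-30))*(-56) = -6*(-30)*(-56) = 180*(-56) = -10080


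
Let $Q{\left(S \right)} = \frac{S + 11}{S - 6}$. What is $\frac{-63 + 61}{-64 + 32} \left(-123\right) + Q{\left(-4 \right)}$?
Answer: $- \frac{671}{80} \approx -8.3875$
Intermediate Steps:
$Q{\left(S \right)} = \frac{11 + S}{-6 + S}$
$\frac{-63 + 61}{-64 + 32} \left(-123\right) + Q{\left(-4 \right)} = \frac{-63 + 61}{-64 + 32} \left(-123\right) + \frac{11 - 4}{-6 - 4} = - \frac{2}{-32} \left(-123\right) + \frac{1}{-10} \cdot 7 = \left(-2\right) \left(- \frac{1}{32}\right) \left(-123\right) - \frac{7}{10} = \frac{1}{16} \left(-123\right) - \frac{7}{10} = - \frac{123}{16} - \frac{7}{10} = - \frac{671}{80}$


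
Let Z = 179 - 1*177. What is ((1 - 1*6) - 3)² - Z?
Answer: 62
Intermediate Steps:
Z = 2 (Z = 179 - 177 = 2)
((1 - 1*6) - 3)² - Z = ((1 - 1*6) - 3)² - 1*2 = ((1 - 6) - 3)² - 2 = (-5 - 3)² - 2 = (-8)² - 2 = 64 - 2 = 62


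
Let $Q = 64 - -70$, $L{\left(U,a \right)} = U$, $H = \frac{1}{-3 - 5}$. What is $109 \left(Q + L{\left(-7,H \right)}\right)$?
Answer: $13843$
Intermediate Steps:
$H = - \frac{1}{8}$ ($H = \frac{1}{-8} = - \frac{1}{8} \approx -0.125$)
$Q = 134$ ($Q = 64 + 70 = 134$)
$109 \left(Q + L{\left(-7,H \right)}\right) = 109 \left(134 - 7\right) = 109 \cdot 127 = 13843$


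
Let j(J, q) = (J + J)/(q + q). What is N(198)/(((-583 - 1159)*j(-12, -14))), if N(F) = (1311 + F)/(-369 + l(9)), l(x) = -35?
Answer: 3521/1407536 ≈ 0.0025015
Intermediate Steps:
j(J, q) = J/q (j(J, q) = (2*J)/((2*q)) = (2*J)*(1/(2*q)) = J/q)
N(F) = -1311/404 - F/404 (N(F) = (1311 + F)/(-369 - 35) = (1311 + F)/(-404) = (1311 + F)*(-1/404) = -1311/404 - F/404)
N(198)/(((-583 - 1159)*j(-12, -14))) = (-1311/404 - 1/404*198)/(((-583 - 1159)*(-12/(-14)))) = (-1311/404 - 99/202)/((-(-20904)*(-1)/14)) = -1509/(404*((-1742*6/7))) = -1509/(404*(-10452/7)) = -1509/404*(-7/10452) = 3521/1407536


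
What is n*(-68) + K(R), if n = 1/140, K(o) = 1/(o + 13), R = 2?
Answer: -44/105 ≈ -0.41905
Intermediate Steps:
K(o) = 1/(13 + o)
n = 1/140 ≈ 0.0071429
n*(-68) + K(R) = (1/140)*(-68) + 1/(13 + 2) = -17/35 + 1/15 = -44/105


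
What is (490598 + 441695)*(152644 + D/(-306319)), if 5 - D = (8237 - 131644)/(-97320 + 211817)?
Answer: 4991145203212010563400/35072606543 ≈ 1.4231e+11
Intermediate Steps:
D = 695892/114497 (D = 5 - (8237 - 131644)/(-97320 + 211817) = 5 - (-123407)/114497 = 5 - 1*(-123407/114497) = 5 + 123407/114497 = 695892/114497 ≈ 6.0778)
(490598 + 441695)*(152644 + D/(-306319)) = (490598 + 441695)*(152644 + (695892/114497)/(-306319)) = 932293*(152644 + (695892/114497)*(-1/306319)) = 932293*(152644 - 695892/35072606543) = 932293*(5353622952453800/35072606543) = 4991145203212010563400/35072606543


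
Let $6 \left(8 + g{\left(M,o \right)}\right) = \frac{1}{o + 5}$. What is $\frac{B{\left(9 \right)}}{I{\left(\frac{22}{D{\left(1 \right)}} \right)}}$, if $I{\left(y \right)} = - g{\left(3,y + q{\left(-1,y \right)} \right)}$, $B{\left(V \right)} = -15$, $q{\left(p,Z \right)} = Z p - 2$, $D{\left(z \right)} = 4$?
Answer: $- \frac{270}{143} \approx -1.8881$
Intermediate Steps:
$q{\left(p,Z \right)} = -2 + Z p$
$g{\left(M,o \right)} = -8 + \frac{1}{6 \left(5 + o\right)}$ ($g{\left(M,o \right)} = -8 + \frac{1}{6 \left(o + 5\right)} = -8 + \frac{1}{6 \left(5 + o\right)}$)
$I{\left(y \right)} = \frac{143}{18}$ ($I{\left(y \right)} = - \frac{-239 - 48 \left(y + \left(-2 + y \left(-1\right)\right)\right)}{6 \left(5 + \left(y + \left(-2 + y \left(-1\right)\right)\right)\right)} = - \frac{-239 - 48 \left(y - \left(2 + y\right)\right)}{6 \left(5 + \left(y - \left(2 + y\right)\right)\right)} = - \frac{-239 - -96}{6 \left(5 - 2\right)} = - \frac{-239 + 96}{6 \cdot 3} = - \frac{-143}{6 \cdot 3} = \left(-1\right) \left(- \frac{143}{18}\right) = \frac{143}{18}$)
$\frac{B{\left(9 \right)}}{I{\left(\frac{22}{D{\left(1 \right)}} \right)}} = - \frac{15}{\frac{143}{18}} = \left(-15\right) \frac{18}{143} = - \frac{270}{143}$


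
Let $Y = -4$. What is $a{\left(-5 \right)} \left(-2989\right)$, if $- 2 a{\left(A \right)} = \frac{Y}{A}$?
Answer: $\frac{5978}{5} \approx 1195.6$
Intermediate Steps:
$a{\left(A \right)} = \frac{2}{A}$ ($a{\left(A \right)} = - \frac{\left(-4\right) \frac{1}{A}}{2} = \frac{2}{A}$)
$a{\left(-5 \right)} \left(-2989\right) = \frac{2}{-5} \left(-2989\right) = 2 \left(- \frac{1}{5}\right) \left(-2989\right) = \left(- \frac{2}{5}\right) \left(-2989\right) = \frac{5978}{5}$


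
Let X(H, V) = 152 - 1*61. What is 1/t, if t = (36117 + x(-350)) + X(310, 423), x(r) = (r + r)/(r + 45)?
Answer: 61/2208828 ≈ 2.7616e-5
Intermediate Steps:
x(r) = 2*r/(45 + r) (x(r) = (2*r)/(45 + r) = 2*r/(45 + r))
X(H, V) = 91 (X(H, V) = 152 - 61 = 91)
t = 2208828/61 (t = (36117 + 2*(-350)/(45 - 350)) + 91 = (36117 + 2*(-350)/(-305)) + 91 = (36117 + 2*(-350)*(-1/305)) + 91 = (36117 + 140/61) + 91 = 2203277/61 + 91 = 2208828/61 ≈ 36210.)
1/t = 1/(2208828/61) = 61/2208828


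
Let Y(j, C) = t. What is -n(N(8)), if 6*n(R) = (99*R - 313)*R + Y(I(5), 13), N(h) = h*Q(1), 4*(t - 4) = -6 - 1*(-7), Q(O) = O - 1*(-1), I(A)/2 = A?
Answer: -81361/24 ≈ -3390.0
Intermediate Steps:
I(A) = 2*A
Q(O) = 1 + O (Q(O) = O + 1 = 1 + O)
t = 17/4 (t = 4 + (-6 - 1*(-7))/4 = 4 + (-6 + 7)/4 = 4 + (¼)*1 = 4 + ¼ = 17/4 ≈ 4.2500)
N(h) = 2*h (N(h) = h*(1 + 1) = h*2 = 2*h)
Y(j, C) = 17/4
n(R) = 17/24 + R*(-313 + 99*R)/6 (n(R) = ((99*R - 313)*R + 17/4)/6 = ((-313 + 99*R)*R + 17/4)/6 = (R*(-313 + 99*R) + 17/4)/6 = (17/4 + R*(-313 + 99*R))/6 = 17/24 + R*(-313 + 99*R)/6)
-n(N(8)) = -(17/24 - 313*8/3 + 33*(2*8)²/2) = -(17/24 - 313/6*16 + (33/2)*16²) = -(17/24 - 2504/3 + (33/2)*256) = -(17/24 - 2504/3 + 4224) = -1*81361/24 = -81361/24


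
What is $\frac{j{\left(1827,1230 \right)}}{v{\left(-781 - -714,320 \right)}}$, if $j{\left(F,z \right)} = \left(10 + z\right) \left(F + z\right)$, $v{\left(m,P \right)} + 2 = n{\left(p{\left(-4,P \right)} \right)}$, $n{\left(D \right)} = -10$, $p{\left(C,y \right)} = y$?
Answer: $-315890$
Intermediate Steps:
$v{\left(m,P \right)} = -12$ ($v{\left(m,P \right)} = -2 - 10 = -12$)
$\frac{j{\left(1827,1230 \right)}}{v{\left(-781 - -714,320 \right)}} = \frac{1230^{2} + 10 \cdot 1827 + 10 \cdot 1230 + 1827 \cdot 1230}{-12} = \left(1512900 + 18270 + 12300 + 2247210\right) \left(- \frac{1}{12}\right) = 3790680 \left(- \frac{1}{12}\right) = -315890$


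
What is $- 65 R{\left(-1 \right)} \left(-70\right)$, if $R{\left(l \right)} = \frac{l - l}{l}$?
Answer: $0$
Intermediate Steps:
$R{\left(l \right)} = 0$ ($R{\left(l \right)} = \frac{0}{l} = 0$)
$- 65 R{\left(-1 \right)} \left(-70\right) = \left(-65\right) 0 \left(-70\right) = 0 \left(-70\right) = 0$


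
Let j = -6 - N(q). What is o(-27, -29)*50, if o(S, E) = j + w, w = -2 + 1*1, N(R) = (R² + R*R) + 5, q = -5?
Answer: -3100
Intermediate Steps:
N(R) = 5 + 2*R² (N(R) = (R² + R²) + 5 = 2*R² + 5 = 5 + 2*R²)
w = -1 (w = -2 + 1 = -1)
j = -61 (j = -6 - (5 + 2*(-5)²) = -6 - (5 + 2*25) = -6 - (5 + 50) = -6 - 1*55 = -6 - 55 = -61)
o(S, E) = -62 (o(S, E) = -61 - 1 = -62)
o(-27, -29)*50 = -62*50 = -3100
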